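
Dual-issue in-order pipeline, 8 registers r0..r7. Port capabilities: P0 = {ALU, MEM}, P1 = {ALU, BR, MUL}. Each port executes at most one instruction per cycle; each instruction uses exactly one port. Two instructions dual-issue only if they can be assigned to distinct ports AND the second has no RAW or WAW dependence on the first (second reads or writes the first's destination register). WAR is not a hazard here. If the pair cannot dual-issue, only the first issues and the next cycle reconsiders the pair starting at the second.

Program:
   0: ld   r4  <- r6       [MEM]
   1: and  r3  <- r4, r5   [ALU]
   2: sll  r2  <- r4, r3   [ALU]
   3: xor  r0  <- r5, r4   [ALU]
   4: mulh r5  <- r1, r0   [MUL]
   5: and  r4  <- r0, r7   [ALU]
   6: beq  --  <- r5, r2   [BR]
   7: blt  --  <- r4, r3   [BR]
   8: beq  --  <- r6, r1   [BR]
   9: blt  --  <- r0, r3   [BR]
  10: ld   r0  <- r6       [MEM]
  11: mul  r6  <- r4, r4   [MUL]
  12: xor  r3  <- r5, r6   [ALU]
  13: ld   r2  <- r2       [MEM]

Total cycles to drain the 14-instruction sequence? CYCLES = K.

CYCLES = 10

0. ld.MEM @i0  | RAW r4
1. and.ALU @i1  | RAW r3
2. sll.ALU;xor.ALU @i2+i3  | pair
3. mulh.MUL;and.ALU @i4+i5  | pair
4. beq.BR @i6  | no-port BR/BR
5. blt.BR @i7  | no-port BR/BR
6. beq.BR @i8  | no-port BR/BR
7. blt.BR;ld.MEM @i9+i10  | pair
8. mul.MUL @i11  | RAW r6
9. xor.ALU;ld.MEM @i12+i13  | pair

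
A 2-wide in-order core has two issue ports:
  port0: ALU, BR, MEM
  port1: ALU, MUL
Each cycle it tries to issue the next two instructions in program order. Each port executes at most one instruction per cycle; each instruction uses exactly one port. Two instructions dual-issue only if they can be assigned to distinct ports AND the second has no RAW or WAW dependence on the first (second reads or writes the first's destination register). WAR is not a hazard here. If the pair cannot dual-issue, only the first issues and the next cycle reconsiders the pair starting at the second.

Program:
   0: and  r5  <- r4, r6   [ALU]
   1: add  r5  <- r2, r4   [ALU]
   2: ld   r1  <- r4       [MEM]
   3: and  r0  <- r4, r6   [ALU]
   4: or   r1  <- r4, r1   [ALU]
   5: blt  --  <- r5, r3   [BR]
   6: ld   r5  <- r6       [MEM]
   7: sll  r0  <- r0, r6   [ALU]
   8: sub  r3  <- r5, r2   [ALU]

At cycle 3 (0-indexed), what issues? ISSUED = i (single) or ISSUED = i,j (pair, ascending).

t=0 i0:and ; WAW r5
t=1 i1&i2:add;ld ; 2-wide
t=2 i3&i4:and;or ; 2-wide
t=3 i5:blt ; no-port BR/MEM
t=4 i6&i7:ld;sll ; 2-wide
t=5 i8:sub ; tail

ISSUED = 5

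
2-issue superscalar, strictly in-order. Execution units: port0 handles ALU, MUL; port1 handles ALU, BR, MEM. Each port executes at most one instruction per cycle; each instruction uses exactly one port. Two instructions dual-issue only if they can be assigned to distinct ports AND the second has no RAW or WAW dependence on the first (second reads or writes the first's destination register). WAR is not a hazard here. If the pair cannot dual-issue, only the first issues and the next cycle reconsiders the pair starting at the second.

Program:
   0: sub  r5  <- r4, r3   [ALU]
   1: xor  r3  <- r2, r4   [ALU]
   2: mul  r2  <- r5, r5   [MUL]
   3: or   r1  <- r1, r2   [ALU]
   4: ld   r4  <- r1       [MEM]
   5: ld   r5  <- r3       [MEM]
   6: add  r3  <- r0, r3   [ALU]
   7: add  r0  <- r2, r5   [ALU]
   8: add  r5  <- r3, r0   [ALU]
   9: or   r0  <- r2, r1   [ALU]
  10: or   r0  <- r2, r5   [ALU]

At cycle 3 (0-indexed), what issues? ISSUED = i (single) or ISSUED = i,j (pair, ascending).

ISSUED = 4

c0: i0&i1 sub+xor  dual
c1: i2 mul  RAW r2
c2: i3 or  RAW r1
c3: i4 ld  no-port MEM/MEM
c4: i5&i6 ld+add  dual
c5: i7 add  RAW r0
c6: i8&i9 add+or  dual
c7: i10 or  tail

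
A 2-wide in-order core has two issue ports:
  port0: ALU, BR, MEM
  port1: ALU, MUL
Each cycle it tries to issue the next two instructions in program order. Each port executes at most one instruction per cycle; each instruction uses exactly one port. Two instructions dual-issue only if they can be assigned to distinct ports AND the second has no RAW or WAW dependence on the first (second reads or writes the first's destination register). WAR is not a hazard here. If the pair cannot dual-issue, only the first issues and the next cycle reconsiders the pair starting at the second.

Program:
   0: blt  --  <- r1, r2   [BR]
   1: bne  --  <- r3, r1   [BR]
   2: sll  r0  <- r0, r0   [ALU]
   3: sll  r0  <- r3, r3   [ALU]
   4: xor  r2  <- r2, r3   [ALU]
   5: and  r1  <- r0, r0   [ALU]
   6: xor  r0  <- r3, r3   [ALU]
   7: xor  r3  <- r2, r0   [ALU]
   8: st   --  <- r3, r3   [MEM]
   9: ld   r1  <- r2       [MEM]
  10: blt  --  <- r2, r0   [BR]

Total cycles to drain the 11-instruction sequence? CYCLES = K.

#0 head=0: blt i0 no-port BR/BR
#1 head=1: bne;sll i1+i2 dual
#2 head=3: sll;xor i3+i4 dual
#3 head=5: and;xor i5+i6 dual
#4 head=7: xor i7 RAW r3
#5 head=8: st i8 no-port MEM/MEM
#6 head=9: ld i9 no-port MEM/BR
#7 head=10: blt i10 tail

CYCLES = 8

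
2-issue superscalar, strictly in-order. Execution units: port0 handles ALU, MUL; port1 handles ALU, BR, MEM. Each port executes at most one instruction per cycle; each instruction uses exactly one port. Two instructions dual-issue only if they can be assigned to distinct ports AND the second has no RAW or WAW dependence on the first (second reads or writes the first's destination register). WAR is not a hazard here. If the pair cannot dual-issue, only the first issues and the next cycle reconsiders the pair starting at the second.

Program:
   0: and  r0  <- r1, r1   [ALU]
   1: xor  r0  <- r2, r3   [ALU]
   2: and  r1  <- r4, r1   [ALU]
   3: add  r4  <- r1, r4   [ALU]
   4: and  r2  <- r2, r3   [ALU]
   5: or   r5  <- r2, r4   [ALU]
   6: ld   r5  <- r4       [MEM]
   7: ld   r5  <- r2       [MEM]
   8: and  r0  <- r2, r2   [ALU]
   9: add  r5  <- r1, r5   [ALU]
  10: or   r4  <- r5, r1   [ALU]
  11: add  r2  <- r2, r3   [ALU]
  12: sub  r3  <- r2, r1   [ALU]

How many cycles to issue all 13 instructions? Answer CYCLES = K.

CYCLES = 9

0. and @i0  | WAW r0
1. xor and @i1+i2  | 2-wide
2. add and @i3+i4  | 2-wide
3. or @i5  | WAW r5
4. ld @i6  | no-port MEM/MEM
5. ld and @i7+i8  | 2-wide
6. add @i9  | RAW r5
7. or add @i10+i11  | 2-wide
8. sub @i12  | tail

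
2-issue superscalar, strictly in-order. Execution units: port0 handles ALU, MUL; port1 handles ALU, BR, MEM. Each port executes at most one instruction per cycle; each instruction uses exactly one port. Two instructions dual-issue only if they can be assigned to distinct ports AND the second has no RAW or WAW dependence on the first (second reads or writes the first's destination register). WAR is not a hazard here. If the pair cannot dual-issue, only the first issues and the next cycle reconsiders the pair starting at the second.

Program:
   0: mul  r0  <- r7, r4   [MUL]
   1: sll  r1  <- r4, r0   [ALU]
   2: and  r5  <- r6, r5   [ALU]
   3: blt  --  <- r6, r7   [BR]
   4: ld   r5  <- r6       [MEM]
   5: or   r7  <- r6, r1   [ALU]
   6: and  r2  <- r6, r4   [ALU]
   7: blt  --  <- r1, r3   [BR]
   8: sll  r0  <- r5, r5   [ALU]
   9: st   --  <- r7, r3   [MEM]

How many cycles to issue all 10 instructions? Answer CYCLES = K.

t=0 i0:mul.MUL ; RAW r0
t=1 i1/i2:sll.ALU+and.ALU ; dual
t=2 i3:blt.BR ; no-port BR/MEM
t=3 i4/i5:ld.MEM+or.ALU ; dual
t=4 i6/i7:and.ALU+blt.BR ; dual
t=5 i8/i9:sll.ALU+st.MEM ; dual

CYCLES = 6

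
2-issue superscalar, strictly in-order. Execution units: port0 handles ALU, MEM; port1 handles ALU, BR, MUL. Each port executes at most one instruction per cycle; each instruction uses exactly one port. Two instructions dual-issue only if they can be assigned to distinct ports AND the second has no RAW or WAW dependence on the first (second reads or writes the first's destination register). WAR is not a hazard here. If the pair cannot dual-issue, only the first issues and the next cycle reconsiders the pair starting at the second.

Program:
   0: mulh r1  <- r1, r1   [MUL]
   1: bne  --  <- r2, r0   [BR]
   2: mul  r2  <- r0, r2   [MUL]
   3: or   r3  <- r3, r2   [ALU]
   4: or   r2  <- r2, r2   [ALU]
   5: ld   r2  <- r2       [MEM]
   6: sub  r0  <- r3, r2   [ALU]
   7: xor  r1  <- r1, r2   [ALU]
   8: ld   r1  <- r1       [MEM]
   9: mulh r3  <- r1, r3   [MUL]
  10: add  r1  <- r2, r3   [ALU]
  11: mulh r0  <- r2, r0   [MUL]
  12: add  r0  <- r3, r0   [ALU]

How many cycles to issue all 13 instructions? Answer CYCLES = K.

[0] i0  mulh  -- no-port MUL/BR
[1] i1  bne  -- no-port BR/MUL
[2] i2  mul  -- RAW r2
[3] i3/i4  or;or  -- dual
[4] i5  ld  -- RAW r2
[5] i6/i7  sub;xor  -- dual
[6] i8  ld  -- RAW r1
[7] i9  mulh  -- RAW r3
[8] i10/i11  add;mulh  -- dual
[9] i12  add  -- tail

CYCLES = 10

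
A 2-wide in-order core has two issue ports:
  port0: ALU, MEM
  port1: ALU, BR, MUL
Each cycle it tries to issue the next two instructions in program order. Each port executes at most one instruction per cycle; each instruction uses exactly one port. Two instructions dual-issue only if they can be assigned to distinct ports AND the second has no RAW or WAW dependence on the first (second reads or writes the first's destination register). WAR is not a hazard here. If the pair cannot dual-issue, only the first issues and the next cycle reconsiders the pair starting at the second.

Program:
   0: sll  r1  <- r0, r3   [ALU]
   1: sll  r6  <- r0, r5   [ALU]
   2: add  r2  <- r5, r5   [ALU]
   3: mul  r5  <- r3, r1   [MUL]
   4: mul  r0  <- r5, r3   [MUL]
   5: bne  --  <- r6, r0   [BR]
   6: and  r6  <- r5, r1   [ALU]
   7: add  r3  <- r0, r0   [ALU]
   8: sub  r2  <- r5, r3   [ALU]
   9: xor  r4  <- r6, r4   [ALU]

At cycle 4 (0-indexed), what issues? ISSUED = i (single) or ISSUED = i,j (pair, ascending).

ISSUED = 7

c0: i0,i1 sll.ALU sll.ALU  dual
c1: i2,i3 add.ALU mul.MUL  dual
c2: i4 mul.MUL  no-port MUL/BR
c3: i5,i6 bne.BR and.ALU  dual
c4: i7 add.ALU  RAW r3
c5: i8,i9 sub.ALU xor.ALU  dual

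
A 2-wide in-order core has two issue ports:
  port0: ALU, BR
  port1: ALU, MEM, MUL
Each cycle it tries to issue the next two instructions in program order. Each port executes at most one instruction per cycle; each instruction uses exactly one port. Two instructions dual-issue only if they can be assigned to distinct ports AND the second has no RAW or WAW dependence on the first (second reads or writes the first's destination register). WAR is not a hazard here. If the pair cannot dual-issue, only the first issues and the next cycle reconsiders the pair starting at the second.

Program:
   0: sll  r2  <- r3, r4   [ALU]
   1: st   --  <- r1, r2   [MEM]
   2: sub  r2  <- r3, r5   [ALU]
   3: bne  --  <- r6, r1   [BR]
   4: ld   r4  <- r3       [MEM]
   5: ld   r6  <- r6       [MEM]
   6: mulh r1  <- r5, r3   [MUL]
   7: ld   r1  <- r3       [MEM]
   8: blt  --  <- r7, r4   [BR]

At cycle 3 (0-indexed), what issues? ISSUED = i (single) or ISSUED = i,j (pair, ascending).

t=0 i0:sll.ALU ; RAW r2
t=1 i1/i2:st.MEM/sub.ALU ; pair
t=2 i3/i4:bne.BR/ld.MEM ; pair
t=3 i5:ld.MEM ; no-port MEM/MUL
t=4 i6:mulh.MUL ; no-port MUL/MEM
t=5 i7/i8:ld.MEM/blt.BR ; pair

ISSUED = 5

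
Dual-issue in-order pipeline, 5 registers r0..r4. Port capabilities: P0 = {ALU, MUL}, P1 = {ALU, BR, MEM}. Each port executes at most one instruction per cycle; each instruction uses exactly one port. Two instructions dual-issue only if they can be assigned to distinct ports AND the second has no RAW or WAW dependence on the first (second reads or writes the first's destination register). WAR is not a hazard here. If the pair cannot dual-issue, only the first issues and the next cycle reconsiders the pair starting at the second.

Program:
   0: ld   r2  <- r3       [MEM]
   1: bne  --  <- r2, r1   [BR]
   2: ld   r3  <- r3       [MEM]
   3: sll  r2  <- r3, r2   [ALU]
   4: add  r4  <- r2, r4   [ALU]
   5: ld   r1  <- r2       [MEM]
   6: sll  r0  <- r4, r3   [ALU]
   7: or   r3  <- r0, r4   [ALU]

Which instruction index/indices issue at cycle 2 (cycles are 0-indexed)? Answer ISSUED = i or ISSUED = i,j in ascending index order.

c0: i0 ld  no-port MEM/BR
c1: i1 bne  no-port BR/MEM
c2: i2 ld  RAW r3
c3: i3 sll  RAW r2
c4: i4/i5 add+ld  2-wide
c5: i6 sll  RAW r0
c6: i7 or  tail

ISSUED = 2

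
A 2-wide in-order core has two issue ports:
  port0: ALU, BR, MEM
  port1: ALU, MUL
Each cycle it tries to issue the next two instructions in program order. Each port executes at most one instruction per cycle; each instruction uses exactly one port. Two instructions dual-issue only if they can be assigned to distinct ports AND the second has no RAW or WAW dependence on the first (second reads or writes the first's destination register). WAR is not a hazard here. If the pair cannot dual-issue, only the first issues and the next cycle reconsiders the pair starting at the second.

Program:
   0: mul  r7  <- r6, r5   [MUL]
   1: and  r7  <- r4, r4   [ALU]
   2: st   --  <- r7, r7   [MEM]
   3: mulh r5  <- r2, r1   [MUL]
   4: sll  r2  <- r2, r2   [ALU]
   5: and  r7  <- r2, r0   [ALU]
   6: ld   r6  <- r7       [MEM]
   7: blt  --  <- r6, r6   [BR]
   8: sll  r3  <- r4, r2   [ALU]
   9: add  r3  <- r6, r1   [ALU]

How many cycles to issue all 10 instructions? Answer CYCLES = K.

CYCLES = 8

  cy0 -> i0 (mul) WAW r7
  cy1 -> i1 (and) RAW r7
  cy2 -> i2&i3 (st+mulh) 2-wide
  cy3 -> i4 (sll) RAW r2
  cy4 -> i5 (and) RAW r7
  cy5 -> i6 (ld) no-port MEM/BR
  cy6 -> i7&i8 (blt+sll) 2-wide
  cy7 -> i9 (add) tail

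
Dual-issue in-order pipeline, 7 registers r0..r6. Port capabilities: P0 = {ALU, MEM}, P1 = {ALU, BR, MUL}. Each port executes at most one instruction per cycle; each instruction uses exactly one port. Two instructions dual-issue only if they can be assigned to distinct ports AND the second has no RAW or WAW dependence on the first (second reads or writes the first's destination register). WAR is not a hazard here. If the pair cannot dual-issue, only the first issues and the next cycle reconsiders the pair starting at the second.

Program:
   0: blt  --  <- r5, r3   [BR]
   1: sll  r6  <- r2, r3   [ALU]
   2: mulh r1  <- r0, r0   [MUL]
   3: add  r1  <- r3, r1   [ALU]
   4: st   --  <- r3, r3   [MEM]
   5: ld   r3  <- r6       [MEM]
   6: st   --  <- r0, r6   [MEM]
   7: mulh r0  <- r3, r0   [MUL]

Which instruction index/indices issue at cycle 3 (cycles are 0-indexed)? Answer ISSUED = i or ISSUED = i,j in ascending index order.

ISSUED = 5

t=0 i0&i1:blt/sll ; pair
t=1 i2:mulh ; RAW+WAW r1
t=2 i3&i4:add/st ; pair
t=3 i5:ld ; no-port MEM/MEM
t=4 i6&i7:st/mulh ; pair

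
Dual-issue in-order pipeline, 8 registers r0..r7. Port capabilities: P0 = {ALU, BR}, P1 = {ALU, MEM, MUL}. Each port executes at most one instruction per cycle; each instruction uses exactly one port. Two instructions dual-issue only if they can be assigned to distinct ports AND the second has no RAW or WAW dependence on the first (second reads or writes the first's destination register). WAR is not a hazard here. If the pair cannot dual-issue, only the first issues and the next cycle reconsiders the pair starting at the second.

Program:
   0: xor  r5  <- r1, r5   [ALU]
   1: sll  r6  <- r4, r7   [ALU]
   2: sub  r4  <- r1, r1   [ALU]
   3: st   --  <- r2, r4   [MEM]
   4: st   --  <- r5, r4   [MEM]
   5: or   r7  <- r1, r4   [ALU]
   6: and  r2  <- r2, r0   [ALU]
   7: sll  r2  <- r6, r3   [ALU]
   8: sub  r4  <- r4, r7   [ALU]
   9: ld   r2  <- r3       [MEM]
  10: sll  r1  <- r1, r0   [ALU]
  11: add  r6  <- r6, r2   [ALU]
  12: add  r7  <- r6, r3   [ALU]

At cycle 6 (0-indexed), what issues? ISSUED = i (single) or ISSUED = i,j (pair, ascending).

ISSUED = 9,10

[0] i0+i1  xor+sll  -- pair
[1] i2  sub  -- RAW r4
[2] i3  st  -- no-port MEM/MEM
[3] i4+i5  st+or  -- pair
[4] i6  and  -- WAW r2
[5] i7+i8  sll+sub  -- pair
[6] i9+i10  ld+sll  -- pair
[7] i11  add  -- RAW r6
[8] i12  add  -- tail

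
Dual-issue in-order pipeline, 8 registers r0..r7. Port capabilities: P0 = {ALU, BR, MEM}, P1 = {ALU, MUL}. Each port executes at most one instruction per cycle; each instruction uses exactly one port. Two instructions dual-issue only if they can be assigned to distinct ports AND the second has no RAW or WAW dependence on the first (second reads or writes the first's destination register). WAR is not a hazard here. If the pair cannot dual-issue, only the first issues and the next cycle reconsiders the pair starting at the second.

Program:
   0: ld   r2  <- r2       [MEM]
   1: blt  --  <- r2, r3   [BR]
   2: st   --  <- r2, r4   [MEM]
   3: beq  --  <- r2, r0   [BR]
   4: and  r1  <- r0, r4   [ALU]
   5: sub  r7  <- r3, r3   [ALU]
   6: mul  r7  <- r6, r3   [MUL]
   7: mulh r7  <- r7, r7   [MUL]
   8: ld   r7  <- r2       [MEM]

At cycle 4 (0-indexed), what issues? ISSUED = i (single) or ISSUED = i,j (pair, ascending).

ISSUED = 5

[0] i0  ld.MEM  -- no-port MEM/BR
[1] i1  blt.BR  -- no-port BR/MEM
[2] i2  st.MEM  -- no-port MEM/BR
[3] i3,i4  beq.BR;and.ALU  -- dual
[4] i5  sub.ALU  -- WAW r7
[5] i6  mul.MUL  -- no-port MUL/MUL
[6] i7  mulh.MUL  -- WAW r7
[7] i8  ld.MEM  -- tail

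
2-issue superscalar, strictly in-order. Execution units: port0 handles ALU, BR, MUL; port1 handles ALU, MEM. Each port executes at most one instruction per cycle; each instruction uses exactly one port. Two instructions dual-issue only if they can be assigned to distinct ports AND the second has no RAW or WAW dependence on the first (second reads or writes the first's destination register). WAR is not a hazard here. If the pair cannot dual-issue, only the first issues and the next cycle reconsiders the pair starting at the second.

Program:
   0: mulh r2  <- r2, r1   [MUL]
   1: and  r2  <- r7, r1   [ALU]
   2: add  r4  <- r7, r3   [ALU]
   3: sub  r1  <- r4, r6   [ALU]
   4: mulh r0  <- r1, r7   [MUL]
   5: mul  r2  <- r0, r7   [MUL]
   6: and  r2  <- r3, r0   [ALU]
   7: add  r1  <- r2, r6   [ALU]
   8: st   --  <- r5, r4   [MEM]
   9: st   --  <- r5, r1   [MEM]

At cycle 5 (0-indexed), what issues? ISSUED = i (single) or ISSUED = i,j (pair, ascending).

ISSUED = 6

c0: i0 mulh  WAW r2
c1: i1&i2 and;add  pair
c2: i3 sub  RAW r1
c3: i4 mulh  no-port MUL/MUL
c4: i5 mul  WAW r2
c5: i6 and  RAW r2
c6: i7&i8 add;st  pair
c7: i9 st  tail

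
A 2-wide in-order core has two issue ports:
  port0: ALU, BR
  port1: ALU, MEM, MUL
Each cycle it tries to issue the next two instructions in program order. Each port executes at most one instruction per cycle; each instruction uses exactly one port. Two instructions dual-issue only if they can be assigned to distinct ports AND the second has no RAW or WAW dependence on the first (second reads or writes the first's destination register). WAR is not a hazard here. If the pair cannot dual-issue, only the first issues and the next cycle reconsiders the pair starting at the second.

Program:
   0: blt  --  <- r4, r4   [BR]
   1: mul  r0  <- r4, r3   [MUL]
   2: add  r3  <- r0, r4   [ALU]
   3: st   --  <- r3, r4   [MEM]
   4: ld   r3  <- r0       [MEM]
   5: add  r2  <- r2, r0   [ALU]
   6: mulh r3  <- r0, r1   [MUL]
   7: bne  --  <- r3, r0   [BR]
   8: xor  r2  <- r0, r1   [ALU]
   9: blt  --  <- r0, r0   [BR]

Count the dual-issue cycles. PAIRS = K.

#0 head=0: blt mul i0&i1 dual
#1 head=2: add i2 RAW r3
#2 head=3: st i3 no-port MEM/MEM
#3 head=4: ld add i4&i5 dual
#4 head=6: mulh i6 RAW r3
#5 head=7: bne xor i7&i8 dual
#6 head=9: blt i9 tail

PAIRS = 3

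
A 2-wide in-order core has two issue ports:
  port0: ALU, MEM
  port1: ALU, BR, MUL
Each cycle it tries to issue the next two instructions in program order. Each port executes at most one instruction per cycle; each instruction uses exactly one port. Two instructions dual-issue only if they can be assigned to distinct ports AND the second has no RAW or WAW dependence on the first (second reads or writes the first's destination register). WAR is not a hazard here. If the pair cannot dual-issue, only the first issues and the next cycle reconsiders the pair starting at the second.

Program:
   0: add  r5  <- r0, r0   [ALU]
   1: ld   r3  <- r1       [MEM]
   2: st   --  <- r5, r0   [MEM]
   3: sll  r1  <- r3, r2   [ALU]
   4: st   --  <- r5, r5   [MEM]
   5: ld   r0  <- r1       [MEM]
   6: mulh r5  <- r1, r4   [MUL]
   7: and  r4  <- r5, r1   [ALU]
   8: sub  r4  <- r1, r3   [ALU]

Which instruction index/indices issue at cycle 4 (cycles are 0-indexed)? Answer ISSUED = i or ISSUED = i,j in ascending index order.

ISSUED = 7

0. add+ld @i0+i1  | 2-wide
1. st+sll @i2+i3  | 2-wide
2. st @i4  | no-port MEM/MEM
3. ld+mulh @i5+i6  | 2-wide
4. and @i7  | WAW r4
5. sub @i8  | tail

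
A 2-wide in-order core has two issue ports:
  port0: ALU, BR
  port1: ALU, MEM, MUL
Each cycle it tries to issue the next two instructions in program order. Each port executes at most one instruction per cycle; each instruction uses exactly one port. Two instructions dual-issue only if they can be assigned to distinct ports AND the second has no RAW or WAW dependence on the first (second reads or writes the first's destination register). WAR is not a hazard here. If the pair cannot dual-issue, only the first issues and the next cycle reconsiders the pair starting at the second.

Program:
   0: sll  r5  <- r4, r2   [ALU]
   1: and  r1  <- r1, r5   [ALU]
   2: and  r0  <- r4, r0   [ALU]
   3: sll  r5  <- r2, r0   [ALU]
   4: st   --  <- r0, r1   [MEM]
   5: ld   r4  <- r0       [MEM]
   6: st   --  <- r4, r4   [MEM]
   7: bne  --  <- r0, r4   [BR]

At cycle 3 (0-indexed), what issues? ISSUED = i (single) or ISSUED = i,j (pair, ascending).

ISSUED = 5

c0: i0 sll.ALU  RAW r5
c1: i1/i2 and.ALU/and.ALU  2-wide
c2: i3/i4 sll.ALU/st.MEM  2-wide
c3: i5 ld.MEM  no-port MEM/MEM
c4: i6/i7 st.MEM/bne.BR  2-wide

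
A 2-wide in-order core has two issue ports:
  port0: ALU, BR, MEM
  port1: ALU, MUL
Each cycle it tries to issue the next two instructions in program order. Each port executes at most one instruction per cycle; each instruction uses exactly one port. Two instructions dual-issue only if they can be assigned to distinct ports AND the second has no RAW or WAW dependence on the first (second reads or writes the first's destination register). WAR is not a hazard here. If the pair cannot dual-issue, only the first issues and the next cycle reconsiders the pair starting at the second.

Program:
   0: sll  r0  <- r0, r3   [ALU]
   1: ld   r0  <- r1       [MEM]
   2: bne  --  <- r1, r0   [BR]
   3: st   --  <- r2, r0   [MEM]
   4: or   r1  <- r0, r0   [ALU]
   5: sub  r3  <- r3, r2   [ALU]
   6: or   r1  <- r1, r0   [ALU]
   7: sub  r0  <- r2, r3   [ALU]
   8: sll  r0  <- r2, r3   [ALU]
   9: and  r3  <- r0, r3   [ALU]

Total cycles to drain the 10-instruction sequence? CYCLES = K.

  cy0 -> i0 (sll) WAW r0
  cy1 -> i1 (ld) no-port MEM/BR
  cy2 -> i2 (bne) no-port BR/MEM
  cy3 -> i3+i4 (st+or) pair
  cy4 -> i5+i6 (sub+or) pair
  cy5 -> i7 (sub) WAW r0
  cy6 -> i8 (sll) RAW r0
  cy7 -> i9 (and) tail

CYCLES = 8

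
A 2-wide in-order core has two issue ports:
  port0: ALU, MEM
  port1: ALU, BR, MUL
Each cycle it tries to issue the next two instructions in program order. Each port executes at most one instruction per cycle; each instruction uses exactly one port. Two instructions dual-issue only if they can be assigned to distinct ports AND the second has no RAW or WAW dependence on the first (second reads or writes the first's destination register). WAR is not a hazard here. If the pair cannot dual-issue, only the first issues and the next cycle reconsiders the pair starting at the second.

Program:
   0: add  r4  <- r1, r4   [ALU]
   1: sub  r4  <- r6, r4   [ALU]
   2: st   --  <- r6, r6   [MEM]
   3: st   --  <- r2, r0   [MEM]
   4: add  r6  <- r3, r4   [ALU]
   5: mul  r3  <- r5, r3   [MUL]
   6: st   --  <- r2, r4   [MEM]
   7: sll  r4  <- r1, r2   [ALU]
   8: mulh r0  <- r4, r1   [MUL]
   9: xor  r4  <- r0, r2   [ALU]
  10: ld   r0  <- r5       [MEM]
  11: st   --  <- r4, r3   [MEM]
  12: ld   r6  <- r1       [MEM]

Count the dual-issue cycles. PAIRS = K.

c0: i0 add.ALU  RAW+WAW r4
c1: i1/i2 sub.ALU/st.MEM  dual
c2: i3/i4 st.MEM/add.ALU  dual
c3: i5/i6 mul.MUL/st.MEM  dual
c4: i7 sll.ALU  RAW r4
c5: i8 mulh.MUL  RAW r0
c6: i9/i10 xor.ALU/ld.MEM  dual
c7: i11 st.MEM  no-port MEM/MEM
c8: i12 ld.MEM  tail

PAIRS = 4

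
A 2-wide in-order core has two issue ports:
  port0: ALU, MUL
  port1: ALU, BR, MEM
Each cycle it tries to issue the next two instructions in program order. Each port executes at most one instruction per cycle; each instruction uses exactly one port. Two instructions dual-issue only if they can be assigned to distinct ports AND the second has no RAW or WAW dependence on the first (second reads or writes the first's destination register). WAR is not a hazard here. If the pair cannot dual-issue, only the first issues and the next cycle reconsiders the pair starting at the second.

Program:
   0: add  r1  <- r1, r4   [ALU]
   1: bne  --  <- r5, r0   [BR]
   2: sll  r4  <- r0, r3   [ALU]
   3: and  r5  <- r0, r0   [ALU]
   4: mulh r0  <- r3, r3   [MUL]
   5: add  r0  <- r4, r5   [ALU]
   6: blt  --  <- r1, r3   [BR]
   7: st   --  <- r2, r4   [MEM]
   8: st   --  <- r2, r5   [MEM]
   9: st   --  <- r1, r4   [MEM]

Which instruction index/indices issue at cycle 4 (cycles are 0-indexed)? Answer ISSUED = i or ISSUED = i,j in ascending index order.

t=0 i0&i1:add.ALU/bne.BR ; dual
t=1 i2&i3:sll.ALU/and.ALU ; dual
t=2 i4:mulh.MUL ; WAW r0
t=3 i5&i6:add.ALU/blt.BR ; dual
t=4 i7:st.MEM ; no-port MEM/MEM
t=5 i8:st.MEM ; no-port MEM/MEM
t=6 i9:st.MEM ; tail

ISSUED = 7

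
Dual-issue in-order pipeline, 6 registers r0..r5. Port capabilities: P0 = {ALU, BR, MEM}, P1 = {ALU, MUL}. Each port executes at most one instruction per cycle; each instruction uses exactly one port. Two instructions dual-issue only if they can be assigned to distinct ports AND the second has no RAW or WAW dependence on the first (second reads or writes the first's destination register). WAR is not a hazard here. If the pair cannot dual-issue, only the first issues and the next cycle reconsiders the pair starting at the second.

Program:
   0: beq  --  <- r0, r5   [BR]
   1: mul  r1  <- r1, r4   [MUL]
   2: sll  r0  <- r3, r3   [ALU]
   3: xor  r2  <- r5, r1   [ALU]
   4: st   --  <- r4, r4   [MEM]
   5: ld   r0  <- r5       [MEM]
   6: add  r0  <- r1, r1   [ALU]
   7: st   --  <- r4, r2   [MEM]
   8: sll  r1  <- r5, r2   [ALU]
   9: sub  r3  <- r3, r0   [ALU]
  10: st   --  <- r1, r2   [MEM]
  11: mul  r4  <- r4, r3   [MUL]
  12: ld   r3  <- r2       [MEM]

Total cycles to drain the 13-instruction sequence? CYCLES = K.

  cy0 -> i0,i1 (beq;mul) pair
  cy1 -> i2,i3 (sll;xor) pair
  cy2 -> i4 (st) no-port MEM/MEM
  cy3 -> i5 (ld) WAW r0
  cy4 -> i6,i7 (add;st) pair
  cy5 -> i8,i9 (sll;sub) pair
  cy6 -> i10,i11 (st;mul) pair
  cy7 -> i12 (ld) tail

CYCLES = 8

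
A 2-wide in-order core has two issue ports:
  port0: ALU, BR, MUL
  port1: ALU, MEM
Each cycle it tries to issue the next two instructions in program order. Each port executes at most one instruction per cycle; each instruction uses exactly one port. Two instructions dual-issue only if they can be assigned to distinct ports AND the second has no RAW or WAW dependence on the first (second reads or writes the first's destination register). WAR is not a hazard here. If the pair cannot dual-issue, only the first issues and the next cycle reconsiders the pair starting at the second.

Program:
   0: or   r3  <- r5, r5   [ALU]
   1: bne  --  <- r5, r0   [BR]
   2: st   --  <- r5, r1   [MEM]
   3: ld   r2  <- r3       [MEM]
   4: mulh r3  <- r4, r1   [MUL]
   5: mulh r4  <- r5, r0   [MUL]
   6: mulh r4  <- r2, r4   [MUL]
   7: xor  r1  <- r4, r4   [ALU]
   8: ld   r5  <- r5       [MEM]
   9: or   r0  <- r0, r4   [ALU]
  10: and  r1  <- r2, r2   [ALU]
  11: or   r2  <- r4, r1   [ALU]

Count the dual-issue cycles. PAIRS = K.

PAIRS = 4

c0: i0+i1 or.ALU/bne.BR  dual
c1: i2 st.MEM  no-port MEM/MEM
c2: i3+i4 ld.MEM/mulh.MUL  dual
c3: i5 mulh.MUL  no-port MUL/MUL
c4: i6 mulh.MUL  RAW r4
c5: i7+i8 xor.ALU/ld.MEM  dual
c6: i9+i10 or.ALU/and.ALU  dual
c7: i11 or.ALU  tail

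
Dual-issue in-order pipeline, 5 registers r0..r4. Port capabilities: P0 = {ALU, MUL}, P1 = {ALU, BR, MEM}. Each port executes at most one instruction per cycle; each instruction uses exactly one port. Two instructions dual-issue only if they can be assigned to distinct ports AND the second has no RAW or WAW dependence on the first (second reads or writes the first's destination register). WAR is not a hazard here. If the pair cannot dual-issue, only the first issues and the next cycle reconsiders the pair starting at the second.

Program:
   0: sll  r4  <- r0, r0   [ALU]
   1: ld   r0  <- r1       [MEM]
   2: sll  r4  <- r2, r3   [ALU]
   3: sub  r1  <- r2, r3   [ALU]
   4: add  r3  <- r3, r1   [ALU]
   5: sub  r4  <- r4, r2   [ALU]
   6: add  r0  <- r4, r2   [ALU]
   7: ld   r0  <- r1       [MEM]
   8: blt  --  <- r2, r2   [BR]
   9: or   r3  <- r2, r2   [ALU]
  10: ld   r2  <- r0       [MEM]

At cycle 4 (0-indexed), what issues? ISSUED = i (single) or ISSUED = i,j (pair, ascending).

ISSUED = 7

  cy0 -> i0/i1 (sll+ld) dual
  cy1 -> i2/i3 (sll+sub) dual
  cy2 -> i4/i5 (add+sub) dual
  cy3 -> i6 (add) WAW r0
  cy4 -> i7 (ld) no-port MEM/BR
  cy5 -> i8/i9 (blt+or) dual
  cy6 -> i10 (ld) tail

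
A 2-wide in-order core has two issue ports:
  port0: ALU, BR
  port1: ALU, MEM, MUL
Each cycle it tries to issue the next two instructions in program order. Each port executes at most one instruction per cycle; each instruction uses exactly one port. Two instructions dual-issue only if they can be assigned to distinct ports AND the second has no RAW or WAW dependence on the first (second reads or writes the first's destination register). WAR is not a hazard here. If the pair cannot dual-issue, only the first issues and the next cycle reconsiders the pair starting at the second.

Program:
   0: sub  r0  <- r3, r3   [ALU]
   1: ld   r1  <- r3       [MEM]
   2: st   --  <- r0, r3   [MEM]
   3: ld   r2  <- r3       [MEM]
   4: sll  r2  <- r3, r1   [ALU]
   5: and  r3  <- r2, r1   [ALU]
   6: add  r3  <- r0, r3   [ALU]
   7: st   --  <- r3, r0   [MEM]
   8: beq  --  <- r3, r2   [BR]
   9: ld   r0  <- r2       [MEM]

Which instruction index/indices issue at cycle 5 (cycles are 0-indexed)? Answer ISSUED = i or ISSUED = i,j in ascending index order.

ISSUED = 6

c0: i0,i1 sub;ld  pair
c1: i2 st  no-port MEM/MEM
c2: i3 ld  WAW r2
c3: i4 sll  RAW r2
c4: i5 and  RAW+WAW r3
c5: i6 add  RAW r3
c6: i7,i8 st;beq  pair
c7: i9 ld  tail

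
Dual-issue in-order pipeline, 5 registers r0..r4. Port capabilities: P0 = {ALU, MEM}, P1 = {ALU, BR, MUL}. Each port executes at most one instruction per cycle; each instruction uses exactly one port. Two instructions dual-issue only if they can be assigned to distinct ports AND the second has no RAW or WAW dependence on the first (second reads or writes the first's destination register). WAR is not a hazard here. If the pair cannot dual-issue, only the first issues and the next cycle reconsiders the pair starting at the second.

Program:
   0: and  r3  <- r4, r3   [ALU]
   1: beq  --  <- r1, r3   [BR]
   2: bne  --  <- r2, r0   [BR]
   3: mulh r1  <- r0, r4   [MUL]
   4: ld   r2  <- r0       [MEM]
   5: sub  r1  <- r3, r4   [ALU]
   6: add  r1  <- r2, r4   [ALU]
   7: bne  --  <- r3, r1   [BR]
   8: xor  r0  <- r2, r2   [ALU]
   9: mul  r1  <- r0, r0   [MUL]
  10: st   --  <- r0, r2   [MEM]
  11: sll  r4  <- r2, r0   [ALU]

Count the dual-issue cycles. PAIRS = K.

PAIRS = 3

0. and.ALU @i0  | RAW r3
1. beq.BR @i1  | no-port BR/BR
2. bne.BR @i2  | no-port BR/MUL
3. mulh.MUL;ld.MEM @i3+i4  | dual
4. sub.ALU @i5  | WAW r1
5. add.ALU @i6  | RAW r1
6. bne.BR;xor.ALU @i7+i8  | dual
7. mul.MUL;st.MEM @i9+i10  | dual
8. sll.ALU @i11  | tail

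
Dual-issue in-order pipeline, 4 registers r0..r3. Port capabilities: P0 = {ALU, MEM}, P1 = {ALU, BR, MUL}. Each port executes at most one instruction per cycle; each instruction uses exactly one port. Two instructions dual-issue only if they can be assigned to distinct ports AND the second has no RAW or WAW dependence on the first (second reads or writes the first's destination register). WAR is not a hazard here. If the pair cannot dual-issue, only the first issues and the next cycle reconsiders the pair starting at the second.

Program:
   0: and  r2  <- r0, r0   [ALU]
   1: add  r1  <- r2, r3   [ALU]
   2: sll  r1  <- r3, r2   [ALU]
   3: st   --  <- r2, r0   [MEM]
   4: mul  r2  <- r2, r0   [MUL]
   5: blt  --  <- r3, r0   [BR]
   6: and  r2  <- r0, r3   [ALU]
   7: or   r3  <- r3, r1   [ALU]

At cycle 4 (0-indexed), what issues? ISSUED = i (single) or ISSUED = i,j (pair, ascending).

#0 head=0: and.ALU i0 RAW r2
#1 head=1: add.ALU i1 WAW r1
#2 head=2: sll.ALU st.MEM i2&i3 2-wide
#3 head=4: mul.MUL i4 no-port MUL/BR
#4 head=5: blt.BR and.ALU i5&i6 2-wide
#5 head=7: or.ALU i7 tail

ISSUED = 5,6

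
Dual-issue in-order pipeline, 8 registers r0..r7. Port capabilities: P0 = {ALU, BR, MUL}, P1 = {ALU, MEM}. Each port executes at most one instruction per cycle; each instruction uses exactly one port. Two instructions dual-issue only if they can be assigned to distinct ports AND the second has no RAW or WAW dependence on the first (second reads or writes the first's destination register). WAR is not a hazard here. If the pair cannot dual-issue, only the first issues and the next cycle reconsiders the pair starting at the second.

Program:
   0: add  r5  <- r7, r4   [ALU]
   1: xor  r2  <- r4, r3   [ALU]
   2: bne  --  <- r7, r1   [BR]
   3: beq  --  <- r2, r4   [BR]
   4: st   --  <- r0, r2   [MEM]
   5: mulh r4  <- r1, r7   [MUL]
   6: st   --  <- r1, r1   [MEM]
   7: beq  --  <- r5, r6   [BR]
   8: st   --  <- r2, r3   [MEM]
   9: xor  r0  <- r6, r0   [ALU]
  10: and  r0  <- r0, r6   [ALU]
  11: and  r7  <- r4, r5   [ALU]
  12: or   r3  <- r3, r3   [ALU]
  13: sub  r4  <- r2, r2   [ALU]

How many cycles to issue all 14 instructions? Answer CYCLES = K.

  cy0 -> i0&i1 (add+xor) pair
  cy1 -> i2 (bne) no-port BR/BR
  cy2 -> i3&i4 (beq+st) pair
  cy3 -> i5&i6 (mulh+st) pair
  cy4 -> i7&i8 (beq+st) pair
  cy5 -> i9 (xor) RAW+WAW r0
  cy6 -> i10&i11 (and+and) pair
  cy7 -> i12&i13 (or+sub) pair

CYCLES = 8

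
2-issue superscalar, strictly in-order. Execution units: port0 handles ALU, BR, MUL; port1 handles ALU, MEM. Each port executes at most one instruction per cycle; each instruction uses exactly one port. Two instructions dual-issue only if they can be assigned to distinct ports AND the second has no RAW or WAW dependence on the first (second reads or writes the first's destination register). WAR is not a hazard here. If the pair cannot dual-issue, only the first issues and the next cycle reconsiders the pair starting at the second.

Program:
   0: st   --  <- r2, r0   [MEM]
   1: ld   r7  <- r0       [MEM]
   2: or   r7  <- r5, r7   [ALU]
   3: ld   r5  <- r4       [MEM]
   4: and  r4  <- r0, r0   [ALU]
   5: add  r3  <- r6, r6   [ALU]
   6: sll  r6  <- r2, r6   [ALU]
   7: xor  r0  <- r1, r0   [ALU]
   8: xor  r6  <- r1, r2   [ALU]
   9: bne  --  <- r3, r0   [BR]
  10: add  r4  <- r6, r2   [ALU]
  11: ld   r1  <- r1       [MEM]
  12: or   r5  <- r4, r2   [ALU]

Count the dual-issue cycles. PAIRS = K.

t=0 i0:st.MEM ; no-port MEM/MEM
t=1 i1:ld.MEM ; RAW+WAW r7
t=2 i2&i3:or.ALU;ld.MEM ; pair
t=3 i4&i5:and.ALU;add.ALU ; pair
t=4 i6&i7:sll.ALU;xor.ALU ; pair
t=5 i8&i9:xor.ALU;bne.BR ; pair
t=6 i10&i11:add.ALU;ld.MEM ; pair
t=7 i12:or.ALU ; tail

PAIRS = 5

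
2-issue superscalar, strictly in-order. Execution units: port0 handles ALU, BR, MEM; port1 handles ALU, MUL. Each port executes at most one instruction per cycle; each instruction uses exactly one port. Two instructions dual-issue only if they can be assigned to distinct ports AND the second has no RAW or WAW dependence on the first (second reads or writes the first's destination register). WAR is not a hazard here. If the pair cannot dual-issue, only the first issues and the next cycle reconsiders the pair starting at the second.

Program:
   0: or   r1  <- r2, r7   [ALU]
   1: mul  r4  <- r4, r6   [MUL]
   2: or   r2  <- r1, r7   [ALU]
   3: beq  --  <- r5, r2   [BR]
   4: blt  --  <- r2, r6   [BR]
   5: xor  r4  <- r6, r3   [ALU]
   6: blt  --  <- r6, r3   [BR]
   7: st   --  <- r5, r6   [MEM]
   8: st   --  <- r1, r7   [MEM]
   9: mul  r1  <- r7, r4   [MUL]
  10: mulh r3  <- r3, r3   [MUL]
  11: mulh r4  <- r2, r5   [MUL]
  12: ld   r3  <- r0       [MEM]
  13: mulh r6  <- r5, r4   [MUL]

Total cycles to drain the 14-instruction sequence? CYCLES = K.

CYCLES = 10

[0] i0,i1  or+mul  -- 2-wide
[1] i2  or  -- RAW r2
[2] i3  beq  -- no-port BR/BR
[3] i4,i5  blt+xor  -- 2-wide
[4] i6  blt  -- no-port BR/MEM
[5] i7  st  -- no-port MEM/MEM
[6] i8,i9  st+mul  -- 2-wide
[7] i10  mulh  -- no-port MUL/MUL
[8] i11,i12  mulh+ld  -- 2-wide
[9] i13  mulh  -- tail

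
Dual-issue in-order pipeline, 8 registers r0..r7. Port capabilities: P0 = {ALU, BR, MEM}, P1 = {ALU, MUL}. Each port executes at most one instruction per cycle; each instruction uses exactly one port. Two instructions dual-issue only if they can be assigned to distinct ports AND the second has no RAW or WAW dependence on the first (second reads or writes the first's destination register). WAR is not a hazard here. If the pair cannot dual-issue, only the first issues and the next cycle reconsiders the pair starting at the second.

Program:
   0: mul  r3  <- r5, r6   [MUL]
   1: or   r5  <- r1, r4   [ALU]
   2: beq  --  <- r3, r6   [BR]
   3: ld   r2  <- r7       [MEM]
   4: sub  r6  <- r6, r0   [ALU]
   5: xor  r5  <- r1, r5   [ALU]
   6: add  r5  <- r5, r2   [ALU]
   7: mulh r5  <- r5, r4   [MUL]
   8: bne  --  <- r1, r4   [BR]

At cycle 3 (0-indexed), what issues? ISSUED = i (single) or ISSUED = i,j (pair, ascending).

0. mul+or @i0,i1  | dual
1. beq @i2  | no-port BR/MEM
2. ld+sub @i3,i4  | dual
3. xor @i5  | RAW+WAW r5
4. add @i6  | RAW+WAW r5
5. mulh+bne @i7,i8  | dual

ISSUED = 5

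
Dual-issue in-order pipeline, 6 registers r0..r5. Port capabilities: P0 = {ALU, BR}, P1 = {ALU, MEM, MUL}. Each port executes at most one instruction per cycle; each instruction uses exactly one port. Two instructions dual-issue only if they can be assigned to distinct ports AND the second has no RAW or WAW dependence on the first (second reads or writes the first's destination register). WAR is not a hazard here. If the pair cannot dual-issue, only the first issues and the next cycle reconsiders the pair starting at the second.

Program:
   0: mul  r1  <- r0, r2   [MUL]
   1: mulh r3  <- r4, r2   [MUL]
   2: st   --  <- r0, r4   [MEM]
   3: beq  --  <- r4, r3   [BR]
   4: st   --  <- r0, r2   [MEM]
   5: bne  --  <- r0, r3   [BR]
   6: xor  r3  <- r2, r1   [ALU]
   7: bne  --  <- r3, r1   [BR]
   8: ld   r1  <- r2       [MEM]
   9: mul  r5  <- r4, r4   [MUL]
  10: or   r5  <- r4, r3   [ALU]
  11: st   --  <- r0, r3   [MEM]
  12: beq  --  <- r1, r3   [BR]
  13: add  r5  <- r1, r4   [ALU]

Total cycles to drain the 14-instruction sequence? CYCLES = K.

CYCLES = 9

0. mul @i0  | no-port MUL/MUL
1. mulh @i1  | no-port MUL/MEM
2. st beq @i2+i3  | 2-wide
3. st bne @i4+i5  | 2-wide
4. xor @i6  | RAW r3
5. bne ld @i7+i8  | 2-wide
6. mul @i9  | WAW r5
7. or st @i10+i11  | 2-wide
8. beq add @i12+i13  | 2-wide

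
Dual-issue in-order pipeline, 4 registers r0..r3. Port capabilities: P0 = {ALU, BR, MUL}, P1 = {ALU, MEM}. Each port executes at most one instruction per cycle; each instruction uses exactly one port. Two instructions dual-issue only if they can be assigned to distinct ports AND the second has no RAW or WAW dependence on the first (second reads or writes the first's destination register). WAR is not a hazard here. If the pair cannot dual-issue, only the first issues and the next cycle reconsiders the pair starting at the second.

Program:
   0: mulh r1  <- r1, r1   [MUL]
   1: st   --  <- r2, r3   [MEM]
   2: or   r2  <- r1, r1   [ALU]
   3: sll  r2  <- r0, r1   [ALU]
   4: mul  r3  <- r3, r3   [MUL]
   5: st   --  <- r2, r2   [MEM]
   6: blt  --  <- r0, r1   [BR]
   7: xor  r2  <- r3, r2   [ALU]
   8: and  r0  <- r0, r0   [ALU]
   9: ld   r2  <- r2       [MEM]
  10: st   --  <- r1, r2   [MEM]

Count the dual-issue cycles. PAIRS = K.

PAIRS = 4

  cy0 -> i0/i1 (mulh.MUL st.MEM) dual
  cy1 -> i2 (or.ALU) WAW r2
  cy2 -> i3/i4 (sll.ALU mul.MUL) dual
  cy3 -> i5/i6 (st.MEM blt.BR) dual
  cy4 -> i7/i8 (xor.ALU and.ALU) dual
  cy5 -> i9 (ld.MEM) no-port MEM/MEM
  cy6 -> i10 (st.MEM) tail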